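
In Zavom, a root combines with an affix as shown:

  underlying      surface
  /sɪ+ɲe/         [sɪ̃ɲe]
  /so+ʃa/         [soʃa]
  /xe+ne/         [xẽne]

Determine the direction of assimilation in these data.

regressive

The vowel /ɪ/ surfaces as nasalised [ɪ̃] next to the following nasal /ɲ/ — it has acquired the [+nasal] feature of its neighbour.
The other form shows the same pattern: /e/ → [ẽ] before /n/ — each time a vowel is nasalised next to a following nasal.
No change occurs in [soʃa] because the vowel at the boundary is adjacent to an oral consonant, not a nasal (/o/ next to /ʃ/).
Because the conditioning nasal is to the right of the vowel that changes, the process is regressive (anticipatory).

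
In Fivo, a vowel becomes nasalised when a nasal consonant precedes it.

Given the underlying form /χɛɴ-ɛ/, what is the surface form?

[χɛɴɛ̃]

/ɛ/ sits next to the nasal /ɴ/ and is therefore nasalised to [ɛ̃].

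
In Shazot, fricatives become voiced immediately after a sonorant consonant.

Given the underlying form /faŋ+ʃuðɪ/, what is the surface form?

The rule targets /ʃ/ (voiceless postalveolar fricative), which sits after the trigger /ŋ/ (voiced).
The voiced postalveolar fricative is [ʒ], so /ʃ/ → [ʒ].

[faŋʒuðɪ]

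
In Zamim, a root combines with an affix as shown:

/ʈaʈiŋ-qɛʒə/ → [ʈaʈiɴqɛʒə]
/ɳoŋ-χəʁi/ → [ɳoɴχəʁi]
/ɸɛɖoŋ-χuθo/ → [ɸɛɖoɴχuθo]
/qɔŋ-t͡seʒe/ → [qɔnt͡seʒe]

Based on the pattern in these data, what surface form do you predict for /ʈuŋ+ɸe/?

[ʈumɸe]

The data show regressive place assimilation: /ŋ/ → [ɴ] before /q/; /ŋ/ → [ɴ] before /χ/; /ŋ/ → [n] before /t͡s/. In each pair only place changes, matching the following consonant, while manner and voice stay constant.
The rule targets /ŋ/ (voiced velar nasal), which sits before the trigger /ɸ/ (bilabial).
A voiced bilabial nasal is [m], so the surface segment is [m].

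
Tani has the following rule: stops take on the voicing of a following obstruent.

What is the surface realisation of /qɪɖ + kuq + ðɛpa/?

The rule targets /ɖ/ (voiced retroflex stop), which sits before the trigger /k/ (voiceless).
Changing only its voicing to voiceless gives [ʈ] — the voiceless retroflex stop.
At the second juncture, /q/ likewise becomes [ɢ] adjacent to /ð/.

[qɪʈkuɢðɛpa]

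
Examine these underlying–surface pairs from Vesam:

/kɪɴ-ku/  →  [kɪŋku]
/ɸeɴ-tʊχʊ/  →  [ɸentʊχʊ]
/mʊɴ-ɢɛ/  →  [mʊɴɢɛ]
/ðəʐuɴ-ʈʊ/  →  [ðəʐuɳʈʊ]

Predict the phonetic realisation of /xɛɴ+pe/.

[xɛmpe]

The data show regressive place assimilation: /ɴ/ → [ŋ] before /k/; /ɴ/ → [n] before /t/; /ɴ/ → [ɳ] before /ʈ/. In each pair only place changes, matching the following consonant, while manner and voice stay constant.
Nothing changes in [mʊɴɢɛ]: there the adjacent consonants already agree in place (/ɴ/ and /ɢ/ are both uvular), so this form is consistent with the same rule.
/ɴ/ is a voiced uvular nasal. The following trigger /p/ is bilabial, so /ɴ/ must become bilabial as well.
Changing only its place to bilabial gives [m] — the voiced bilabial nasal.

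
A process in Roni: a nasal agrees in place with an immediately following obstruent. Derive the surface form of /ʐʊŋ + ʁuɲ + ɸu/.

[ʐʊɴʁumɸu]

The rule targets /ŋ/ (voiced velar nasal), which sits before the trigger /ʁ/ (uvular).
A voiced uvular nasal is [ɴ], so the surface segment is [ɴ].
At the second juncture, /ɲ/ likewise becomes [m] adjacent to /ɸ/.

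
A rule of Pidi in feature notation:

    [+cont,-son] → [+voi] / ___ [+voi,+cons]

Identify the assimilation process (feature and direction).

The structural change is [+voi], and the conditioning segment [+voi,+cons] (a voiced consonant) is itself voiced, so the target comes to share the voicing of its neighbour — voicing assimilation.
Since the environment is written after the underscore, the trigger follows the target; the direction is regressive.

regressive voicing assimilation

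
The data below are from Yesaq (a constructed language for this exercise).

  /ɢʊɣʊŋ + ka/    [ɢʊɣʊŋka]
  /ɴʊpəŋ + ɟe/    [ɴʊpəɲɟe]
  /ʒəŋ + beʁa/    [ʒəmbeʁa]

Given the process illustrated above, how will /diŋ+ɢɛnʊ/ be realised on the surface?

The data show regressive place assimilation: /ŋ/ → [ɲ] before /ɟ/; /ŋ/ → [m] before /b/. In each pair only place changes, matching the following consonant, while manner and voice stay constant.
No alternation appears in [ɢʊɣʊŋka]: there the adjacent consonants already agree in place (/ŋ/ and /k/ are both velar), so this form is consistent with the same rule.
/ŋ/ is a voiced velar nasal. The following trigger /ɢ/ is uvular, so /ŋ/ must become uvular as well.
Changing only its place to uvular gives [ɴ] — the voiced uvular nasal.

[diɴɢɛnʊ]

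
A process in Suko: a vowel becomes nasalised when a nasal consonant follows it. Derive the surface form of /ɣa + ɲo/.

[ɣãɲo]

The vowel /a/ is adjacent to the following nasal /ɲ/, so it acquires [+nasal] and surfaces as [ã].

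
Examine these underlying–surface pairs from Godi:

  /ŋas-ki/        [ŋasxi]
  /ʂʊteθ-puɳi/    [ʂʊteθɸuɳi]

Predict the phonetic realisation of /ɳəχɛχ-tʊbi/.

[ɳəχɛχsʊbi]

The data show progressive manner assimilation: /k/ → [x] after /s/; /p/ → [ɸ] after /θ/. In each pair only manner changes, matching the preceding consonant, while place and voice stay constant.
The rule targets /t/ (voiceless alveolar stop), which sits after the trigger /χ/ (fricative).
The voiceless alveolar fricative is [s], so /t/ → [s].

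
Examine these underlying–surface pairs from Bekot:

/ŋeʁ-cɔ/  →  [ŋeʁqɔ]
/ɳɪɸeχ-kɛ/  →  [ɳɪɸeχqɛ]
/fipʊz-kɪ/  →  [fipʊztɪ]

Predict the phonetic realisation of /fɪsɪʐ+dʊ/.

[fɪsɪʐɖʊ]

The data show progressive place assimilation: /c/ → [q] after /ʁ/; /k/ → [q] after /χ/; /k/ → [t] after /z/. In each pair only place changes, matching the preceding consonant, while manner and voice stay constant.
The rule targets /d/ (voiced alveolar stop), which sits after the trigger /ʐ/ (retroflex).
Changing only its place to retroflex gives [ɖ] — the voiced retroflex stop.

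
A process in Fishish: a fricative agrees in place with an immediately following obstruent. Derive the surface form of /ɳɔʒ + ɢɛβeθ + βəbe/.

/ʒ/ is a voiced postalveolar fricative. The following trigger /ɢ/ is uvular, so /ʒ/ must become uvular as well.
Changing only its place to uvular gives [ʁ] — the voiced uvular fricative.
At the second juncture, /θ/ likewise becomes [ɸ] adjacent to /β/.

[ɳɔʁɢɛβeɸβəbe]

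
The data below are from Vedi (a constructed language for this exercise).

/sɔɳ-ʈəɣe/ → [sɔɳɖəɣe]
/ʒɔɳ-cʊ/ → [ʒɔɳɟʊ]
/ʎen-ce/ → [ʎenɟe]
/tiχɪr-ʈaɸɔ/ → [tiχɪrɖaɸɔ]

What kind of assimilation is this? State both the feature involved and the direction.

Comparing underlying and surface forms, /ʈ/ → [ɖ] is the alternation; the neighbouring /ɳ/ is constant.
The change voiceless → voiced matches the voicing of the preceding /ɳ/, identifying this as voicing assimilation.
Place and manner are unchanged, so the assimilation is partial, not total.
The same holds elsewhere in the data: /c/ → [ɟ] after /ɳ/ (voiceless → voiced, matching voiced); /c/ → [ɟ] after /n/ (voiceless → voiced, matching voiced); /ʈ/ → [ɖ] after /r/ (voiceless → voiced, matching voiced) — only voicing changes, and always toward the preceding segment.
Since the segment that changes follows the conditioning segment, the assimilation is progressive.

progressive voicing assimilation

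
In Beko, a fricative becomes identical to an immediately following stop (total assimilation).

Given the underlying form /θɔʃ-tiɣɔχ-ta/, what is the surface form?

[θɔttiɣɔtta]

/ʃ/ is the segment targeted by the rule; it sits immediately before /t/, so it assimilates completely and surfaces as [t].
The same rule applies at the second boundary: /χ/ → [t] next to /t/.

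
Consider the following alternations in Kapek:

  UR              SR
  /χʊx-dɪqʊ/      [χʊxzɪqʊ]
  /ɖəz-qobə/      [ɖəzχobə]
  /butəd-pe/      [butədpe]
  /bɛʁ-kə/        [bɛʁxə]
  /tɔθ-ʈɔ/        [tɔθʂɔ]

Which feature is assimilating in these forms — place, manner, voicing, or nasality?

The segment that alternates is /d/, which surfaces as [z] when adjacent to /x/.
The change stop → fricative matches the manner of the preceding /x/, identifying this as manner assimilation.
The other alternating forms pattern the same way: /q/ → [χ] after /z/ (stop → fricative, matching a fricative); /k/ → [x] after /ʁ/ (stop → fricative, matching a fricative); /ʈ/ → [ʂ] after /θ/ (stop → fricative, matching a fricative) — only manner changes, and always toward the preceding segment.
No alternation appears in [butədpe]: there the adjacent consonants already agree in manner (/p/ and /d/ are both stops), so this form is consistent with the same rule.

manner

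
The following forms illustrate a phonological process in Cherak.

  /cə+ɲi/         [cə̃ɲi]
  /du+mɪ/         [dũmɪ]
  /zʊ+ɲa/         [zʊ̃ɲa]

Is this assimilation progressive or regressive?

regressive

The vowel /ə/ surfaces as nasalised [ə̃] next to the following nasal /ɲ/ — it has acquired the [+nasal] feature of its neighbour.
Likewise in the remaining data: /u/ → [ũ] before /m/; /ʊ/ → [ʊ̃] before /ɲ/ — each time a vowel is nasalised next to a following nasal.
Because the conditioning nasal is to the right of the vowel that changes, the process is regressive (anticipatory).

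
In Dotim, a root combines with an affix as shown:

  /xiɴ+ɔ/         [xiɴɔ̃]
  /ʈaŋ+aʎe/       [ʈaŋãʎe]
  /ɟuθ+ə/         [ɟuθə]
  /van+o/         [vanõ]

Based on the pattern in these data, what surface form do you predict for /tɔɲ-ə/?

[tɔɲə̃]

The data show progressive nasality assimilation (vowel nasalisation): /ɔ/ → [ɔ̃] after /ɴ/; /a/ → [ã] after /ŋ/; /o/ → [õ] after /n/ — a vowel is nasalised by an immediately preceding nasal consonant.
No change occurs in [ɟuθə] because the vowel at the boundary is adjacent to an oral consonant, not a nasal (/ə/ next to /θ/).
The vowel /ə/ is adjacent to the preceding nasal /ɲ/, so it acquires [+nasal] and surfaces as [ə̃].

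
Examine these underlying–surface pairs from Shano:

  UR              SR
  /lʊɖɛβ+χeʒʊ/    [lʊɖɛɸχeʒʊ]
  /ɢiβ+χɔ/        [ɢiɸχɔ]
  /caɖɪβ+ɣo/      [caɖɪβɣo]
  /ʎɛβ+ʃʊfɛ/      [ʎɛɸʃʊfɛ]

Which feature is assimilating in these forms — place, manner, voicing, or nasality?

Comparing underlying and surface forms, /β/ → [ɸ] is the alternation; the neighbouring /χ/ is constant.
The change voiced → voiceless matches the voicing of the following /χ/, identifying this as voicing assimilation.
The other alternating form patterns the same way: /β/ → [ɸ] before /ʃ/ (voiced → voiceless, matching voiceless) — only voicing changes, and always toward the following segment.
Nothing changes in [caɖɪβɣo]: there the adjacent consonants already agree in voicing (/β/ and /ɣ/ are both voiced), so this form is consistent with the same rule.

voicing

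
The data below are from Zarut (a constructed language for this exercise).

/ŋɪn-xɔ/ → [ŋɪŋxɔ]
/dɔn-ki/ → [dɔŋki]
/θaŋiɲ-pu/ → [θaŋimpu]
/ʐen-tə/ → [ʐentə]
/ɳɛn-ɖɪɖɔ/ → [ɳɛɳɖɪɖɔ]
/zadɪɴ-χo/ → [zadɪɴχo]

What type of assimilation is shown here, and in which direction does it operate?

The segment that alternates is /n/, which surfaces as [ŋ] when adjacent to /x/.
The change alveolar → velar matches the place of the following /x/, identifying this as place assimilation.
Manner and voice are unchanged, so the assimilation is partial, not total.
The same holds elsewhere in the data: /n/ → [ŋ] before /k/ (alveolar → velar, matching velar); /ɲ/ → [m] before /p/ (palatal → bilabial, matching bilabial); /n/ → [ɳ] before /ɖ/ (alveolar → retroflex, matching retroflex) — only place changes, and always toward the following segment.
No alternation appears in [ʐentə], [zadɪɴχo]: there the adjacent consonants already agree in place (/n/ and /t/ are both alveolar; /ɴ/ and /χ/ are both uvular), so these forms are consistent with the same rule.
Since the segment that changes precedes the conditioning segment, the assimilation is regressive.

regressive place assimilation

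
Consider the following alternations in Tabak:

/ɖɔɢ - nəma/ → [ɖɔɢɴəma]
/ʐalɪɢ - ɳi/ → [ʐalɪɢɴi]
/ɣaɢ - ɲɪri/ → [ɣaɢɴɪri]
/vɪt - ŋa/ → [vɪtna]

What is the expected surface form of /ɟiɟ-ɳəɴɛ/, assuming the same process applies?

The data show progressive place assimilation: /n/ → [ɴ] after /ɢ/; /ɳ/ → [ɴ] after /ɢ/; /ɲ/ → [ɴ] after /ɢ/; /ŋ/ → [n] after /t/. In each pair only place changes, matching the preceding consonant, while manner and voice stay constant.
/ɳ/ is a voiced retroflex nasal. The preceding trigger /ɟ/ is palatal, so /ɳ/ must become palatal as well.
The voiced palatal nasal is [ɲ], so /ɳ/ → [ɲ].

[ɟiɟɲəɴɛ]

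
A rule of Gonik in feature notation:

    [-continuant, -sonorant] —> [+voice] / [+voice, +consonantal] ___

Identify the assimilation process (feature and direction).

The target ([-continuant, -sonorant], stops) acquires [+voice] next to a voiced consonant ([+voice, +consonantal]) — it takes on the voicing of its neighbour, so the feature that spreads is voicing.
The conditioning segment sits to the left of the focus bar, meaning the trigger precedes the segment that changes — progressive assimilation.

progressive voicing assimilation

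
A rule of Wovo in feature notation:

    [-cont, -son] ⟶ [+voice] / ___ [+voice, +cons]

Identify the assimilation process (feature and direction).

regressive voicing assimilation

The structural change is [+voice], and the conditioning segment [+voice, +cons] (a voiced consonant) is itself voiced, so the target comes to share the voicing of its neighbour — voicing assimilation.
Since the environment is written after the underscore, the trigger follows the target; the direction is regressive.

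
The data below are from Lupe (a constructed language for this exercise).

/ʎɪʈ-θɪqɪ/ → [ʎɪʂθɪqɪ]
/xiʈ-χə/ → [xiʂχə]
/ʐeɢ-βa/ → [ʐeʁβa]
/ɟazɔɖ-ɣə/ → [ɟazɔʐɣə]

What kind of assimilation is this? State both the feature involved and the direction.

regressive manner assimilation

Underlying /ʈ/ is realised as [ʂ] next to /θ/; /θ/ itself does not change.
The change stop → fricative matches the manner of the following /θ/, identifying this as manner assimilation.
Place and voice are unchanged, so the assimilation is partial, not total.
The other alternating forms pattern the same way: /ʈ/ → [ʂ] before /χ/ (stop → fricative, matching a fricative); /ɢ/ → [ʁ] before /β/ (stop → fricative, matching a fricative); /ɖ/ → [ʐ] before /ɣ/ (stop → fricative, matching a fricative) — only manner changes, and always toward the following segment.
The trigger is the following segment, so the direction is regressive (anticipatory).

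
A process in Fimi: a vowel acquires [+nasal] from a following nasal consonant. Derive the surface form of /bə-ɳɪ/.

/ə/ sits next to the nasal /ɳ/ and is therefore nasalised to [ə̃].

[bə̃ɳɪ]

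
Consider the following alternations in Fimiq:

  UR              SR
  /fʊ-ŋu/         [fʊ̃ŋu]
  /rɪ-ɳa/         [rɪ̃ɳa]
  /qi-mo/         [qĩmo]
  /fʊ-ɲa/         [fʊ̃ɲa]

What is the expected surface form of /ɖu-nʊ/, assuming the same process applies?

The data show regressive nasality assimilation (vowel nasalisation): /ʊ/ → [ʊ̃] before /ŋ/; /ɪ/ → [ɪ̃] before /ɳ/; /i/ → [ĩ] before /m/; /ʊ/ → [ʊ̃] before /ɲ/ — a vowel is nasalised by an immediately following nasal consonant.
The vowel /u/ is adjacent to the following nasal /n/, so it acquires [+nasal] and surfaces as [ũ].

[ɖũnʊ]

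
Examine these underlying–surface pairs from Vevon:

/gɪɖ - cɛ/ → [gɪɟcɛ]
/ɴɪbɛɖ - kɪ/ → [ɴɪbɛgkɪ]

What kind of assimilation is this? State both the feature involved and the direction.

Underlying /ɖ/ is realised as [ɟ] next to /c/; /c/ itself does not change.
The change retroflex → palatal matches the place of the following /c/, identifying this as place assimilation.
Manner and voice are unchanged, so the assimilation is partial, not total.
Checking the remaining alternation: /ɖ/ → [g] before /k/ (retroflex → velar, matching velar) — only place changes, and always toward the following segment.
The trigger is the following segment, so the direction is regressive (anticipatory).

regressive place assimilation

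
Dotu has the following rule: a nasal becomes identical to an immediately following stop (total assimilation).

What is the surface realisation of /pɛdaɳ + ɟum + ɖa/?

[pɛdaɟɟuɖɖa]

/ɳ/ is the segment targeted by the rule; it sits immediately before /ɟ/, so it assimilates completely and surfaces as [ɟ].
At the second juncture, /m/ likewise becomes [ɖ] adjacent to /ɖ/.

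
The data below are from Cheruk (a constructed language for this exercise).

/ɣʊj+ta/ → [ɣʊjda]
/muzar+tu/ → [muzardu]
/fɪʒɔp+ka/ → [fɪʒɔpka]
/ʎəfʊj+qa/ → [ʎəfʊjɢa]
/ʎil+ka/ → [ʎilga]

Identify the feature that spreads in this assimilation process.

voicing

Underlying /t/ is realised as [d] next to /j/; /j/ itself does not change.
/t/ is voiceless while /j/ is voiced; the output [d] is voiced, matching the trigger — so the feature that spreads is voicing.
The other alternating forms pattern the same way: /t/ → [d] after /r/ (voiceless → voiced, matching voiced); /q/ → [ɢ] after /j/ (voiceless → voiced, matching voiced); /k/ → [g] after /l/ (voiceless → voiced, matching voiced) — only voicing changes, and always toward the preceding segment.
Nothing changes in [fɪʒɔpka]: there the adjacent consonants already agree in voicing (/k/ and /p/ are both voiceless), so this form is consistent with the same rule.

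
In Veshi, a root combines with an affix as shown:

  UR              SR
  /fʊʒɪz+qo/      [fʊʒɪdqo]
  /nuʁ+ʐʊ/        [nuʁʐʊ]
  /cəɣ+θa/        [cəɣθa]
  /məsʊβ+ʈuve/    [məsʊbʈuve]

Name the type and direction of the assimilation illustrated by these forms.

Comparing underlying and surface forms, /z/ → [d] is the alternation; the neighbouring /q/ is constant.
The change fricative → stop matches the manner of the following /q/, identifying this as manner assimilation.
Place and voice are unchanged, so the assimilation is partial, not total.
The other alternating form patterns the same way: /β/ → [b] before /ʈ/ (fricative → stop, matching a stop) — only manner changes, and always toward the following segment.
Nothing changes in [nuʁʐʊ], [cəɣθa]: there the adjacent consonants already agree in manner (/ʁ/ and /ʐ/ are both fricatives; /ɣ/ and /θ/ are both fricatives), so these forms are consistent with the same rule.
The trigger is the following segment, so the direction is regressive (anticipatory).

regressive manner assimilation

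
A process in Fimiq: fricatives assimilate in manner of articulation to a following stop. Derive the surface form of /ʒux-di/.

[ʒukdi]

The rule targets /x/ (voiceless velar fricative), which sits before the trigger /d/ (stop).
Changing only its manner to stop gives [k] — the voiceless velar stop.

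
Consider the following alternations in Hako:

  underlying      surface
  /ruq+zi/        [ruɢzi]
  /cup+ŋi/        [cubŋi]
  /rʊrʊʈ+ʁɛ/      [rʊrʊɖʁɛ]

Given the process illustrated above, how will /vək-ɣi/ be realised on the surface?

[vəgɣi]

The data show regressive voicing assimilation: /q/ → [ɢ] before /z/; /p/ → [b] before /ŋ/; /ʈ/ → [ɖ] before /ʁ/. In each pair only voicing changes, matching the following consonant, while place and manner stay constant.
The rule targets /k/ (voiceless velar stop), which sits before the trigger /ɣ/ (voiced).
A voiced velar stop is [g], so the surface segment is [g].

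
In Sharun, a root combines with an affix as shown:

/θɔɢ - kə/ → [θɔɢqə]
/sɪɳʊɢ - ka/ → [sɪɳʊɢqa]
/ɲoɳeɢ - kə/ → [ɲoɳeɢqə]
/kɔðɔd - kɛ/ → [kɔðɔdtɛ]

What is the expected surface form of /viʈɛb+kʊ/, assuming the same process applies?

[viʈɛbpʊ]

The data show progressive place assimilation: /k/ → [q] after /ɢ/; /k/ → [t] after /d/. In each pair only place changes, matching the preceding consonant, while manner and voice stay constant.
/k/ is a voiceless velar stop. The preceding trigger /b/ is bilabial, so /k/ must become bilabial as well.
Changing only its place to bilabial gives [p] — the voiceless bilabial stop.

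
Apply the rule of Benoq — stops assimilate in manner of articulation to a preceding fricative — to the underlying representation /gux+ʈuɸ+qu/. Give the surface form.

/ʈ/ is a voiceless retroflex stop. The preceding trigger /x/ is a fricative, so /ʈ/ must become a fricative as well.
The voiceless retroflex fricative is [ʂ], so /ʈ/ → [ʂ].
At the second juncture, /q/ likewise becomes [χ] adjacent to /ɸ/.

[guxʂuɸχu]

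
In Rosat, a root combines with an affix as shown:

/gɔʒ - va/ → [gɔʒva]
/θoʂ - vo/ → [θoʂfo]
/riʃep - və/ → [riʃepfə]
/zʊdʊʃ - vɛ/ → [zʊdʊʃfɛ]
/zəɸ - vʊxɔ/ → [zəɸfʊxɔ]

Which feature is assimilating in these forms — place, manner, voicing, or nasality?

Comparing underlying and surface forms, /v/ → [f] is the alternation; the neighbouring /ʂ/ is constant.
/v/ is voiced while /ʂ/ is voiceless; the output [f] is voiceless, matching the trigger — so the feature that spreads is voicing.
The other alternating forms pattern the same way: /v/ → [f] after /p/ (voiced → voiceless, matching voiceless); /v/ → [f] after /ʃ/ (voiced → voiceless, matching voiceless); /v/ → [f] after /ɸ/ (voiced → voiceless, matching voiceless) — only voicing changes, and always toward the preceding segment.
Nothing changes in [gɔʒva]: there the adjacent consonants already agree in voicing (/v/ and /ʒ/ are both voiced), so this form is consistent with the same rule.

voicing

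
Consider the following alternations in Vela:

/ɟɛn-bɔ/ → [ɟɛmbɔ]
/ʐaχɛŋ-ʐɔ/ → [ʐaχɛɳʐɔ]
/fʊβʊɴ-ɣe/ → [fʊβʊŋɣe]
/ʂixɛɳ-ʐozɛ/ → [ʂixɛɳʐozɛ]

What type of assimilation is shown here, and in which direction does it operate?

Comparing underlying and surface forms, /n/ → [m] is the alternation; the neighbouring /b/ is constant.
/n/ is alveolar while /b/ is bilabial; the output [m] is bilabial, matching the trigger — so the feature that spreads is place.
Manner and voice are unchanged, so the assimilation is partial, not total.
Checking the remaining alternations: /ŋ/ → [ɳ] before /ʐ/ (velar → retroflex, matching retroflex); /ɴ/ → [ŋ] before /ɣ/ (uvular → velar, matching velar) — only place changes, and always toward the following segment.
No alternation appears in [ʂixɛɳʐozɛ]: there the adjacent consonants already agree in place (/ɳ/ and /ʐ/ are both retroflex), so this form is consistent with the same rule.
The trigger is the following segment, so the direction is regressive (anticipatory).

regressive place assimilation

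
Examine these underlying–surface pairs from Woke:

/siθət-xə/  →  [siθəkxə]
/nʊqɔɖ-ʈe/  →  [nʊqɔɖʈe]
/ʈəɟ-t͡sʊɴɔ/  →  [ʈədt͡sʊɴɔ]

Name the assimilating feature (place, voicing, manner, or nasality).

place

Underlying /t/ is realised as [k] next to /x/; /x/ itself does not change.
/t/ is alveolar while /x/ is velar; the output [k] is velar, matching the trigger — so the feature that spreads is place.
Checking the remaining alternation: /ɟ/ → [d] before /t͡s/ (palatal → alveolar, matching alveolar) — only place changes, and always toward the following segment.
No alternation appears in [nʊqɔɖʈe]: there the adjacent consonants already agree in place (/ɖ/ and /ʈ/ are both retroflex), so this form is consistent with the same rule.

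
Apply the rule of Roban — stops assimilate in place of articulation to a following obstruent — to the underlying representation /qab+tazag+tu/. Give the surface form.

/b/ is a voiced bilabial stop. The following trigger /t/ is alveolar, so /b/ must become alveolar as well.
A voiced alveolar stop is [d], so the surface segment is [d].
The same rule applies at the second boundary: /g/ → [d] next to /t/.

[qadtazadtu]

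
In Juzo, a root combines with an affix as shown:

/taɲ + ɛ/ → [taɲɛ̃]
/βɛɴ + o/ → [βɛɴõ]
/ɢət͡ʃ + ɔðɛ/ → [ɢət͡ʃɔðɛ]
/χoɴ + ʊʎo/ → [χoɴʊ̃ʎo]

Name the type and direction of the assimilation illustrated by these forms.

The vowel /ɛ/ surfaces as nasalised [ɛ̃] next to the preceding nasal /ɲ/ — it has acquired the [+nasal] feature of its neighbour.
Likewise in the remaining data: /o/ → [õ] after /ɴ/; /ʊ/ → [ʊ̃] after /ɴ/ — each time a vowel is nasalised next to a preceding nasal.
No change occurs in [ɢət͡ʃɔðɛ] because the vowel at the boundary is adjacent to an oral consonant, not a nasal (/ɔ/ next to /t͡ʃ/).
Because the conditioning nasal is to the left of the vowel that changes, the process is progressive (perseverative).

progressive nasality assimilation (vowel nasalisation)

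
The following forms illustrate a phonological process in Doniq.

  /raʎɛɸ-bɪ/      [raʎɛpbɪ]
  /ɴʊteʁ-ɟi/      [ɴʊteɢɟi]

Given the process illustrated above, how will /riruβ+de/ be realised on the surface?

The data show regressive manner assimilation: /ɸ/ → [p] before /b/; /ʁ/ → [ɢ] before /ɟ/. In each pair only manner changes, matching the following consonant, while place and voice stay constant.
/β/ is a voiced bilabial fricative. The following trigger /d/ is a stop, so /β/ must become a stop as well.
The voiced bilabial stop is [b], so /β/ → [b].

[rirubde]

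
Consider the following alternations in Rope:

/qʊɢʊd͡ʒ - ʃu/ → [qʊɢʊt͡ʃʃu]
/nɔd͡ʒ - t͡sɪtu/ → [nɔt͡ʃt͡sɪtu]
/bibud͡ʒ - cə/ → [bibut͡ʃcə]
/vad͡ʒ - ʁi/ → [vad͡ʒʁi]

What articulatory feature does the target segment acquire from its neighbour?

Underlying /d͡ʒ/ is realised as [t͡ʃ] next to /ʃ/; /ʃ/ itself does not change.
/d͡ʒ/ is voiced while /ʃ/ is voiceless; the output [t͡ʃ] is voiceless, matching the trigger — so the feature that spreads is voicing.
The same holds elsewhere in the data: /d͡ʒ/ → [t͡ʃ] before /t͡s/ (voiced → voiceless, matching voiceless); /d͡ʒ/ → [t͡ʃ] before /c/ (voiced → voiceless, matching voiceless) — only voicing changes, and always toward the following segment.
No alternation appears in [vad͡ʒʁi]: there the adjacent consonants already agree in voicing (/d͡ʒ/ and /ʁ/ are both voiced), so this form is consistent with the same rule.

voicing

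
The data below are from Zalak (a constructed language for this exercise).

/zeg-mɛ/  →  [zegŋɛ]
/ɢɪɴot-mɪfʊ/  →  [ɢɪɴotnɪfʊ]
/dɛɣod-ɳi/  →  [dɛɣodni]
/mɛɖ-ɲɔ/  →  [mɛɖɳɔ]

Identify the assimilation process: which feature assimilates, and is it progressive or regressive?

Underlying /m/ is realised as [ŋ] next to /g/; /g/ itself does not change.
/m/ is bilabial while /g/ is velar; the output [ŋ] is velar, matching the trigger — so the feature that spreads is place.
Manner and voice are unchanged, so the assimilation is partial, not total.
The same holds elsewhere in the data: /m/ → [n] after /t/ (bilabial → alveolar, matching alveolar); /ɳ/ → [n] after /d/ (retroflex → alveolar, matching alveolar); /ɲ/ → [ɳ] after /ɖ/ (palatal → retroflex, matching retroflex) — only place changes, and always toward the preceding segment.
The trigger is the preceding segment, so the direction is progressive (perseverative).

progressive place assimilation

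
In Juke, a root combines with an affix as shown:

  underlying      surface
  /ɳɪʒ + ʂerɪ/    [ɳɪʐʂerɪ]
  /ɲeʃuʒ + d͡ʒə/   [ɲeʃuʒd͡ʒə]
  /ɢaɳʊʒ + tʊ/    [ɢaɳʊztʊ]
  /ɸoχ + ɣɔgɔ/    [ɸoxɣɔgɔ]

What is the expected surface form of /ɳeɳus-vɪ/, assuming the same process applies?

[ɳeɳufvɪ]

The data show regressive place assimilation: /ʒ/ → [ʐ] before /ʂ/; /ʒ/ → [z] before /t/; /χ/ → [x] before /ɣ/. In each pair only place changes, matching the following consonant, while manner and voice stay constant.
Nothing changes in [ɲeʃuʒd͡ʒə]: there the adjacent consonants already agree in place (/ʒ/ and /d͡ʒ/ are both postalveolar), so this form is consistent with the same rule.
/s/ is a voiceless alveolar fricative. The following trigger /v/ is labiodental, so /s/ must become labiodental as well.
Changing only its place to labiodental gives [f] — the voiceless labiodental fricative.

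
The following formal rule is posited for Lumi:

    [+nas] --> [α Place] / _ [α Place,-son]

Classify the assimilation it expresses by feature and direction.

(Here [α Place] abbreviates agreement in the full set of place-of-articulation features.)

regressive place assimilation

The rule copies the place features (abbreviated [Place]) from the environment onto the target, so the assimilating feature is place.
The conditioning segment sits to the right of the focus bar, meaning the trigger follows the segment that changes — regressive assimilation.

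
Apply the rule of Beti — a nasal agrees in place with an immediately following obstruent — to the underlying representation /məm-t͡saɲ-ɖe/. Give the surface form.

/m/ is a voiced bilabial nasal. The following trigger /t͡s/ is alveolar, so /m/ must become alveolar as well.
A voiced alveolar nasal is [n], so the surface segment is [n].
At the second juncture, /ɲ/ likewise becomes [ɳ] adjacent to /ɖ/.

[mənt͡saɳɖe]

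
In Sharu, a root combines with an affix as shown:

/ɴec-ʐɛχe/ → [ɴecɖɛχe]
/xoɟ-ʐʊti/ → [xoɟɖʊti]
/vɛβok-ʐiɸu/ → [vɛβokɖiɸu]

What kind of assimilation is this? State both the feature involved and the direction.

progressive manner assimilation

Underlying /ʐ/ is realised as [ɖ] next to /c/; /c/ itself does not change.
The change fricative → stop matches the manner of the preceding /c/, identifying this as manner assimilation.
Place and voice are unchanged, so the assimilation is partial, not total.
The other alternating forms pattern the same way: /ʐ/ → [ɖ] after /ɟ/ (fricative → stop, matching a stop); /ʐ/ → [ɖ] after /k/ (fricative → stop, matching a stop) — only manner changes, and always toward the preceding segment.
The trigger is the preceding segment, so the direction is progressive (perseverative).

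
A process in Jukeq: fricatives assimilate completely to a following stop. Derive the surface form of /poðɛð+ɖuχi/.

/ð/ is the segment targeted by the rule; it sits immediately before /ɖ/, so it assimilates completely and surfaces as [ɖ].

[poðɛɖɖuχi]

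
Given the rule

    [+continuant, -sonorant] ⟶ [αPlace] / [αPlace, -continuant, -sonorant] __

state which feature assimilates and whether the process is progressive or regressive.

progressive place assimilation

The shared variable α links the value of the place features (abbreviated [Place]) on the target to the same value on the neighbouring segment, so place is the feature that assimilates.
The conditioning segment sits to the left of the focus bar, meaning the trigger precedes the segment that changes — progressive assimilation.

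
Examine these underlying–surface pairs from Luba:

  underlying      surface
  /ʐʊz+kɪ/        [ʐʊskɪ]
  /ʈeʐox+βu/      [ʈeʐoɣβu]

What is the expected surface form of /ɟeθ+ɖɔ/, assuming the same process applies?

The data show regressive voicing assimilation: /z/ → [s] before /k/; /x/ → [ɣ] before /β/. In each pair only voicing changes, matching the following consonant, while place and manner stay constant.
The rule targets /θ/ (voiceless dental fricative), which sits before the trigger /ɖ/ (voiced).
A voiced dental fricative is [ð], so the surface segment is [ð].

[ɟeðɖɔ]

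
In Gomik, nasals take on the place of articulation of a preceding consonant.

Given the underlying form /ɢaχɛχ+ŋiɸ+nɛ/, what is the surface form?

[ɢaχɛχɴiɸmɛ]

/ŋ/ is a voiced velar nasal. The preceding trigger /χ/ is uvular, so /ŋ/ must become uvular as well.
Changing only its place to uvular gives [ɴ] — the voiced uvular nasal.
The same rule applies at the second boundary: /n/ → [m] next to /ɸ/.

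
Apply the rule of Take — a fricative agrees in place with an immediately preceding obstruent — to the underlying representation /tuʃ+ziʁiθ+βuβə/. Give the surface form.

The rule targets /z/ (voiced alveolar fricative), which sits after the trigger /ʃ/ (postalveolar).
Changing only its place to postalveolar gives [ʒ] — the voiced postalveolar fricative.
The same rule applies at the second boundary: /β/ → [ð] next to /θ/.

[tuʃʒiʁiθðuβə]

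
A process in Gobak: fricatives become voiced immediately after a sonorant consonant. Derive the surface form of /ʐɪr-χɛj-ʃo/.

The rule targets /χ/ (voiceless uvular fricative), which sits after the trigger /r/ (voiced).
A voiced uvular fricative is [ʁ], so the surface segment is [ʁ].
At the second juncture, /ʃ/ likewise becomes [ʒ] adjacent to /j/.

[ʐɪrʁɛjʒo]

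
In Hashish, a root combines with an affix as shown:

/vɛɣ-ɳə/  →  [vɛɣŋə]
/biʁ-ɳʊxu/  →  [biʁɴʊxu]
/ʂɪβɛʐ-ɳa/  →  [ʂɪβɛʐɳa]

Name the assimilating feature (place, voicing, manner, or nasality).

place

Comparing underlying and surface forms, /ɳ/ → [ŋ] is the alternation; the neighbouring /ɣ/ is constant.
/ɳ/ is retroflex while /ɣ/ is velar; the output [ŋ] is velar, matching the trigger — so the feature that spreads is place.
Checking the remaining alternation: /ɳ/ → [ɴ] after /ʁ/ (retroflex → uvular, matching uvular) — only place changes, and always toward the preceding segment.
No alternation appears in [ʂɪβɛʐɳa]: there the adjacent consonants already agree in place (/ɳ/ and /ʐ/ are both retroflex), so this form is consistent with the same rule.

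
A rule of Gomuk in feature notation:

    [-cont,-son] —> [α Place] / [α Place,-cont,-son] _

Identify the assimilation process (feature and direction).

The rule copies the place features (abbreviated [Place]) from the environment onto the target, so the assimilating feature is place.
The conditioning segment sits to the left of the focus bar, meaning the trigger precedes the segment that changes — progressive assimilation.

progressive place assimilation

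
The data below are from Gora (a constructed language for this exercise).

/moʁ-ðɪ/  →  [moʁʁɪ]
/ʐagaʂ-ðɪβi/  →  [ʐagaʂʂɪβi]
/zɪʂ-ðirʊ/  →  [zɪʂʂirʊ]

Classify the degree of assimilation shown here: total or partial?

Underlying /ð/ is realised as [ʂ] next to /ʂ/; /ʂ/ itself does not change.
The output [ʂ] is identical to the trigger /ʂ/ — every feature (place, manner, voicing) has been copied — so this is total assimilation.
The other form behaves the same way: /ð/ → [ʁ] after /ʁ/ — in each case the output is a copy of the preceding consonant.

total assimilation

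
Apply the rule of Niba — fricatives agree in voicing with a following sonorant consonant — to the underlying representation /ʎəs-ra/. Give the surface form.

[ʎəzra]

The rule targets /s/ (voiceless alveolar fricative), which sits before the trigger /r/ (voiced).
The voiced alveolar fricative is [z], so /s/ → [z].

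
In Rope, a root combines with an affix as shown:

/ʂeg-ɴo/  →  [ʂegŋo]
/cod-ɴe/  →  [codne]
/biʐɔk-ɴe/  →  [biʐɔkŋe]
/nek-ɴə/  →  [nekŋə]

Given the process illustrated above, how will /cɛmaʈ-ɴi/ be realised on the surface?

[cɛmaʈɳi]

The data show progressive place assimilation: /ɴ/ → [ŋ] after /g/; /ɴ/ → [n] after /d/; /ɴ/ → [ŋ] after /k/. In each pair only place changes, matching the preceding consonant, while manner and voice stay constant.
/ɴ/ is a voiced uvular nasal. The preceding trigger /ʈ/ is retroflex, so /ɴ/ must become retroflex as well.
Changing only its place to retroflex gives [ɳ] — the voiced retroflex nasal.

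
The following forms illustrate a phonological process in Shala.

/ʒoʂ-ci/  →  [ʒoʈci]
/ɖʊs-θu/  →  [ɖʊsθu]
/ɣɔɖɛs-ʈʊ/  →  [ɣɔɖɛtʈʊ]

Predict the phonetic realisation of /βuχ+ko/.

The data show regressive manner assimilation: /ʂ/ → [ʈ] before /c/; /s/ → [t] before /ʈ/. In each pair only manner changes, matching the following consonant, while place and voice stay constant.
Nothing changes in [ɖʊsθu]: there the adjacent consonants already agree in manner (/s/ and /θ/ are both fricatives), so this form is consistent with the same rule.
/χ/ is a voiceless uvular fricative. The following trigger /k/ is a stop, so /χ/ must become a stop as well.
A voiceless uvular stop is [q], so the surface segment is [q].

[βuqko]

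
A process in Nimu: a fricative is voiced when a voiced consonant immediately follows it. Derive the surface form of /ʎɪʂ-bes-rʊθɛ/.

/ʂ/ is a voiceless retroflex fricative. The following trigger /b/ is voiced, so /ʂ/ must become voiced as well.
A voiced retroflex fricative is [ʐ], so the surface segment is [ʐ].
The same rule applies at the second boundary: /s/ → [z] next to /r/.

[ʎɪʐbezrʊθɛ]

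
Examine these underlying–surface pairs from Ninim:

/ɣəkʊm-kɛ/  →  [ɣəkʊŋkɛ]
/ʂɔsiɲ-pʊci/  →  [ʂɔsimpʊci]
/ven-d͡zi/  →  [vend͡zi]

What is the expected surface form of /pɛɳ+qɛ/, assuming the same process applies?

The data show regressive place assimilation: /m/ → [ŋ] before /k/; /ɲ/ → [m] before /p/. In each pair only place changes, matching the following consonant, while manner and voice stay constant.
No alternation appears in [vend͡zi]: there the adjacent consonants already agree in place (/n/ and /d͡z/ are both alveolar), so this form is consistent with the same rule.
/ɳ/ is a voiced retroflex nasal. The following trigger /q/ is uvular, so /ɳ/ must become uvular as well.
The voiced uvular nasal is [ɴ], so /ɳ/ → [ɴ].

[pɛɴqɛ]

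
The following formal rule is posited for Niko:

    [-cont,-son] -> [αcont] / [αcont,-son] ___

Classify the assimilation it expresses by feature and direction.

The rule copies [cont] (continuancy) from the environment onto the target stops; since [±cont] encodes the stop/fricative manner contrast, the assimilating dimension is manner.
The conditioning segment sits to the left of the focus bar, meaning the trigger precedes the segment that changes — progressive assimilation.

progressive manner assimilation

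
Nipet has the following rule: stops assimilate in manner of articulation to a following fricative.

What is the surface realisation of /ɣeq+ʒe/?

[ɣeχʒe]

/q/ is a voiceless uvular stop. The following trigger /ʒ/ is a fricative, so /q/ must become a fricative as well.
Changing only its manner to fricative gives [χ] — the voiceless uvular fricative.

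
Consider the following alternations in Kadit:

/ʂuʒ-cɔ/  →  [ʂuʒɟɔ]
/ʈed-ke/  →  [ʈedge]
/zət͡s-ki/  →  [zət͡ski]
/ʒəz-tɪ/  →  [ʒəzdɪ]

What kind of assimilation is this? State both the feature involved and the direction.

The segment that alternates is /c/, which surfaces as [ɟ] when adjacent to /ʒ/.
The change voiceless → voiced matches the voicing of the preceding /ʒ/, identifying this as voicing assimilation.
Place and manner are unchanged, so the assimilation is partial, not total.
The other alternating forms pattern the same way: /k/ → [g] after /d/ (voiceless → voiced, matching voiced); /t/ → [d] after /z/ (voiceless → voiced, matching voiced) — only voicing changes, and always toward the preceding segment.
No alternation appears in [zət͡ski]: there the adjacent consonants already agree in voicing (/k/ and /t͡s/ are both voiceless), so this form is consistent with the same rule.
Since the segment that changes follows the conditioning segment, the assimilation is progressive.

progressive voicing assimilation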